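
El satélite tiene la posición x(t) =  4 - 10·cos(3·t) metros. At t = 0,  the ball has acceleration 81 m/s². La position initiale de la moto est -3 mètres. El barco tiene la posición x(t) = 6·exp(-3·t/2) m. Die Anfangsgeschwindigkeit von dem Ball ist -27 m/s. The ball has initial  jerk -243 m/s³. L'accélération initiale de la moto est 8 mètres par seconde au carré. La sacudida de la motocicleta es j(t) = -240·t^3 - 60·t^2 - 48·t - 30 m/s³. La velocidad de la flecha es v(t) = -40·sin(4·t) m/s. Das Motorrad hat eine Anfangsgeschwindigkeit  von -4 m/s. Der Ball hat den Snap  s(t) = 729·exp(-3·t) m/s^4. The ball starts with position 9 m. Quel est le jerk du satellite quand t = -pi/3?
En partant de la position x(t) = 4 - 10·cos(3·t), nous prenons 3 dérivées. La dérivée de la position donne la vitesse: v(t) = 30·sin(3·t). La dérivée de la vitesse donne l'accélération: a(t) = 90·cos(3·t). En dérivant l'accélération, nous obtenons le jerk: j(t) = -270·sin(3·t). De l'équation du jerk j(t) = -270·sin(3·t), nous substituons t = -pi/3 pour obtenir j = 0.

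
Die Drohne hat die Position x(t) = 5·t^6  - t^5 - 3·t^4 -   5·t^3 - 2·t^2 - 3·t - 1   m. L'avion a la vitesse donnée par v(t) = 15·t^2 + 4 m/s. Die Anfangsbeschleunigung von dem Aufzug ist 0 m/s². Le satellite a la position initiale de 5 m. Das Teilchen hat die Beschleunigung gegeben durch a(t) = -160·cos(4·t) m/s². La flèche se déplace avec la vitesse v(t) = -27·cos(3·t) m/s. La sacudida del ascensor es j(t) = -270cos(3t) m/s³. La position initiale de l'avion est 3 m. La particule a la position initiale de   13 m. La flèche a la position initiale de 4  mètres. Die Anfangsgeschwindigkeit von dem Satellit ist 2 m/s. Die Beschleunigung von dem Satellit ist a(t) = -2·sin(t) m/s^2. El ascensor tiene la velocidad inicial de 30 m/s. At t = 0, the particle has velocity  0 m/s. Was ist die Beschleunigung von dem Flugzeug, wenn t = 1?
Wir müssen unsere Gleichung für die Geschwindigkeit v(t) = 15·t^2 + 4 1-mal ableiten. Mit d/dt von v(t) finden wir a(t) = 30·t. Aus der Gleichung für die Beschleunigung a(t) = 30·t, setzen wir t = 1 ein und erhalten a = 30.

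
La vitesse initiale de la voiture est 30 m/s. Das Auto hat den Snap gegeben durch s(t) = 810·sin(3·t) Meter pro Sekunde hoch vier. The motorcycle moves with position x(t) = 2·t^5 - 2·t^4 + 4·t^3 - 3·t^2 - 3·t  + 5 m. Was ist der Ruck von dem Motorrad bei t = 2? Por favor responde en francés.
En partant de la position x(t) = 2·t^5 - 2·t^4 + 4·t^3 - 3·t^2 - 3·t + 5, nous prenons 3 dérivées. La dérivée de la position donne la vitesse: v(t) = 10·t^4 - 8·t^3 + 12·t^2 - 6·t - 3. En dérivant la vitesse, nous obtenons l'accélération: a(t) = 40·t^3 - 24·t^2 + 24·t - 6. En dérivant l'accélération, nous obtenons le jerk: j(t) = 120·t^2 - 48·t + 24. De l'équation du jerk j(t) = 120·t^2 - 48·t + 24, nous substituons t = 2 pour obtenir j = 408.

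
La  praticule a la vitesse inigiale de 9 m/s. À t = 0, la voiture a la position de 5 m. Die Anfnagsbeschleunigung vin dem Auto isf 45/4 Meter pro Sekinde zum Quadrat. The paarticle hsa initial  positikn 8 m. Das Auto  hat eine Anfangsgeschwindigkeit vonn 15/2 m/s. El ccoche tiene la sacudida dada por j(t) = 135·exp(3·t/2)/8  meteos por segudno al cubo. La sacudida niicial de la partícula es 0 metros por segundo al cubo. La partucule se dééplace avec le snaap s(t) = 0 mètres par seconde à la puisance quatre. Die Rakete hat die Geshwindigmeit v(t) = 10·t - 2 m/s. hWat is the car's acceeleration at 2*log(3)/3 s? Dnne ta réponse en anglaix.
Starting from jerk j(t) = 135·exp(3·t/2)/8, we take 1 integral. Taking ∫j(t)dt and applying a(0) = 45/4, we find a(t) = 45·exp(3·t/2)/4. Using a(t) = 45·exp(3·t/2)/4 and substituting t = 2*log(3)/3, we find a = 135/4.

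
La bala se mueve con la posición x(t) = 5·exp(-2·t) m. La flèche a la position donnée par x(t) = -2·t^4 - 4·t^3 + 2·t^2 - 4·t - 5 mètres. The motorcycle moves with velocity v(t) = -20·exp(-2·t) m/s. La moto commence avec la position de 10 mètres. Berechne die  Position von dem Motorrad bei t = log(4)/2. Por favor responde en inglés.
Starting from velocity v(t) = -20·exp(-2·t), we take 1 integral. Taking ∫v(t)dt and applying x(0) = 10, we find x(t) = 10·exp(-2·t). Using x(t) = 10·exp(-2·t) and substituting t = log(4)/2, we find x = 5/2.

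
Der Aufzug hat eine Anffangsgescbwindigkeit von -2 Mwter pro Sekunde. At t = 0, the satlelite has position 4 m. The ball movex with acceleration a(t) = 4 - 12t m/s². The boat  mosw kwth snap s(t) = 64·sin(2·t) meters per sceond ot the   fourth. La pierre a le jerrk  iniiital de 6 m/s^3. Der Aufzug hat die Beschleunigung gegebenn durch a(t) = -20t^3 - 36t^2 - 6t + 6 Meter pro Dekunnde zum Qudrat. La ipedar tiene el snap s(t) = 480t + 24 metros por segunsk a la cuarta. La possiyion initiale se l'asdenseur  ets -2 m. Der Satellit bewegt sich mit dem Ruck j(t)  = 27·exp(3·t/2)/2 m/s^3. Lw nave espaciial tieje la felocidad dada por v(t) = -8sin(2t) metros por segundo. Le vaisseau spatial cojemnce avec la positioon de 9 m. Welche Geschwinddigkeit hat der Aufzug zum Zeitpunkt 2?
Ausgehend von der Beschleunigung a(t) = -20·t^3 - 36·t^2 - 6·t + 6, nehmen wir 1 Stammfunktion. Mit ∫a(t)dt und Anwendung von v(0) = -2, finden wir v(t) = -5·t^4 - 12·t^3 - 3·t^2 + 6·t - 2. Wir haben die Geschwindigkeit v(t) = -5·t^4 - 12·t^3 - 3·t^2 + 6·t - 2. Durch Einsetzen von t = 2: v(2) = -178.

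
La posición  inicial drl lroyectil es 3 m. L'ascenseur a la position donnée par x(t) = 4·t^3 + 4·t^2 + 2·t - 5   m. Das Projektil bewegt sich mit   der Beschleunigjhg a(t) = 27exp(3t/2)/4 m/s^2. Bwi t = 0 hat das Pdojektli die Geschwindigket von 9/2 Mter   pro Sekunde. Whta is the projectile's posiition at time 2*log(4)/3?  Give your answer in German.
Um dies zu lösen, müssen wir 2 Integrale unserer Gleichung für die Beschleunigung a(t) = 27·exp(3·t/2)/4 finden. Die Stammfunktion von der Beschleunigung, mit v(0) = 9/2, ergibt die Geschwindigkeit: v(t) = 9·exp(3·t/2)/2. Durch Integration von der Geschwindigkeit und Verwendung der Anfangsbedingung x(0) = 3, erhalten wir x(t) = 3·exp(3·t/2). Aus der Gleichung für die Position x(t) = 3·exp(3·t/2), setzen wir t = 2*log(4)/3 ein und erhalten x = 12.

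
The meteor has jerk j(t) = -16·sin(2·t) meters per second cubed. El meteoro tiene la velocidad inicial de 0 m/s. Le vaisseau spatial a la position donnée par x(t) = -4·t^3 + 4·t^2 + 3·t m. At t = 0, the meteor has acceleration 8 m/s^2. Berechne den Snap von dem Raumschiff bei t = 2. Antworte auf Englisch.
To solve this, we need to take 4 derivatives of our position equation x(t) = -4·t^3 + 4·t^2 + 3·t. Taking d/dt of x(t), we find v(t) = -12·t^2 + 8·t + 3. The derivative of velocity gives acceleration: a(t) = 8 - 24·t. Taking d/dt of a(t), we find j(t) = -24. Differentiating jerk, we get snap: s(t) = 0. We have snap s(t) = 0. Substituting t = 2: s(2) = 0.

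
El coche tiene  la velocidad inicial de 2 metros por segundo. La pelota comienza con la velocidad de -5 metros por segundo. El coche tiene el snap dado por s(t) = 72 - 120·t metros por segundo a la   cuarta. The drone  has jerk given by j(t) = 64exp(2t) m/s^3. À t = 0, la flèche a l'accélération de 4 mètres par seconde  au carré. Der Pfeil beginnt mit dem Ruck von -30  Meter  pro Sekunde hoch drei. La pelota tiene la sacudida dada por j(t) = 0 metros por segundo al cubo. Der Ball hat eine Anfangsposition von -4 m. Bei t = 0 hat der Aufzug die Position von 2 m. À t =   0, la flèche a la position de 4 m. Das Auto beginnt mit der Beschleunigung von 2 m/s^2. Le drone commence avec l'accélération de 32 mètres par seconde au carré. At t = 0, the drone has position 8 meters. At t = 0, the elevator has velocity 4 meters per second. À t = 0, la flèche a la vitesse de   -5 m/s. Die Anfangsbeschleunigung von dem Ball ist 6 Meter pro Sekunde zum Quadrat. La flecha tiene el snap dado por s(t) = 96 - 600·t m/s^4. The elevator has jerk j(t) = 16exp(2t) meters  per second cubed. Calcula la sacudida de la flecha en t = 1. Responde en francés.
Nous devons trouver la primitive de notre équation du snap s(t) = 96 - 600·t 1 fois. L'intégrale du snap, avec j(0) = -30, donne le jerk: j(t) = -300·t^2 + 96·t - 30. En utilisant j(t) = -300·t^2 + 96·t - 30 et en substituant t = 1, nous trouvons j = -234.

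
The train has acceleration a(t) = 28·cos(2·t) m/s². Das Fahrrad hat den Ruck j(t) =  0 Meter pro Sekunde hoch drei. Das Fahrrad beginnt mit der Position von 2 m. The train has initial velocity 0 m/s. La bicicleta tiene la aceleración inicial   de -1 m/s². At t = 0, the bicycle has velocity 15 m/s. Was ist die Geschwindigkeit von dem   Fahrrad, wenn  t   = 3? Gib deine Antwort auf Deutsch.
Wir müssen unsere Gleichung für den Ruck j(t) = 0 2-mal integrieren. Mit ∫j(t)dt und Anwendung von a(0) = -1, finden wir a(t) = -1. Die Stammfunktion von der Beschleunigung, mit v(0) = 15, ergibt die Geschwindigkeit: v(t) = 15 - t. Aus der Gleichung für die Geschwindigkeit v(t) = 15 - t, setzen wir t = 3 ein und erhalten v = 12.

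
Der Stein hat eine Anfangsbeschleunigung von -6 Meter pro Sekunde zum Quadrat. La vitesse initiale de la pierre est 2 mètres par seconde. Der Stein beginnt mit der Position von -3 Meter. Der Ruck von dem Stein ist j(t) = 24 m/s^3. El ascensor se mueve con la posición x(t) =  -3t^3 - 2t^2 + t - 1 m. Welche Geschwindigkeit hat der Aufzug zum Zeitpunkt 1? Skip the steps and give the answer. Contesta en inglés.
The velocity at t = 1 is v = -12.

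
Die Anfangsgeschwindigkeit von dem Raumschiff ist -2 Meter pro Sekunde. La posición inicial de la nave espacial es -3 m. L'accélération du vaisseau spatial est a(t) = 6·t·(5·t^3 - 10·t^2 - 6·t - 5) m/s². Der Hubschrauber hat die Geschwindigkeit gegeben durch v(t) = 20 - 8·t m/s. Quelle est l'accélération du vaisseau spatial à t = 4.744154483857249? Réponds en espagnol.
Usando a(t) = 6·t·(5·t^3 - 10·t^2 - 6·t - 5) y sustituyendo t = 4.744154483857249, encontramos a = 7837.77555669275.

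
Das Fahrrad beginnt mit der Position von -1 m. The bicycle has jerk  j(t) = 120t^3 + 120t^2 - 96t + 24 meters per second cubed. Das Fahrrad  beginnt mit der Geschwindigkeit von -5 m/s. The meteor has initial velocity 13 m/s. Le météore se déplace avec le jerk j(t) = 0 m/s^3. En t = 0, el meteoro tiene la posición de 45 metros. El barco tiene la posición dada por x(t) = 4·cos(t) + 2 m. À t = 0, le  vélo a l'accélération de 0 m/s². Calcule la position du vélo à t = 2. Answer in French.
Nous devons trouver l'intégrale de notre équation du jerk j(t) = 120·t^3 + 120·t^2 - 96·t + 24 3 fois. La primitive du jerk, avec a(0) = 0, donne l'accélération: a(t) = 2·t·(15·t^3 + 20·t^2 - 24·t + 12). L'intégrale de l'accélération, avec v(0) = -5, donne la vitesse: v(t) = 6·t^5 + 10·t^4 - 16·t^3 + 12·t^2 - 5. La primitive de la vitesse est la position. En utilisant x(0) = -1, nous obtenons x(t) = t^6 + 2·t^5 - 4·t^4 + 4·t^3 - 5·t - 1. Nous avons la position x(t) = t^6 + 2·t^5 - 4·t^4 + 4·t^3 - 5·t - 1. En substituant t = 2: x(2) = 85.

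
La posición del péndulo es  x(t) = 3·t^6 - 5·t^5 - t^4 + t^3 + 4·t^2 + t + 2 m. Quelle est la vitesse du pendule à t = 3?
Nous devons dériver notre équation de la position x(t) = 3·t^6 - 5·t^5 - t^4 + t^3 + 4·t^2 + t + 2 1 fois. La dérivée de la position donne la vitesse: v(t) = 18·t^5 - 25·t^4 - 4·t^3 + 3·t^2 + 8·t + 1. Nous avons la vitesse v(t) = 18·t^5 - 25·t^4 - 4·t^3 + 3·t^2 + 8·t + 1. En substituant t = 3: v(3) = 2293.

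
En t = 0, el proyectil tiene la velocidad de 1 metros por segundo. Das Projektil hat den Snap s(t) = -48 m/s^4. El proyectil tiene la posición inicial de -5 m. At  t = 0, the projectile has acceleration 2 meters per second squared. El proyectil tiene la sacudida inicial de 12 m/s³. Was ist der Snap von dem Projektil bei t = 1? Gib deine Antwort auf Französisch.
De l'équation du snap s(t) = -48, nous substituons t = 1 pour obtenir s = -48.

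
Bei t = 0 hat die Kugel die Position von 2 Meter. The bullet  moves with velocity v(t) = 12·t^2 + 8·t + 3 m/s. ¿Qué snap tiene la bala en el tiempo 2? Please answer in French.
Pour résoudre ceci, nous devons prendre 3 dérivées de notre équation de la vitesse v(t) = 12·t^2 + 8·t + 3. En dérivant la vitesse, nous obtenons l'accélération: a(t) = 24·t + 8. En prenant d/dt de a(t), nous trouvons j(t) = 24. En prenant d/dt de j(t), nous trouvons s(t) = 0. De l'équation du snap s(t) = 0, nous substituons t = 2 pour obtenir s = 0.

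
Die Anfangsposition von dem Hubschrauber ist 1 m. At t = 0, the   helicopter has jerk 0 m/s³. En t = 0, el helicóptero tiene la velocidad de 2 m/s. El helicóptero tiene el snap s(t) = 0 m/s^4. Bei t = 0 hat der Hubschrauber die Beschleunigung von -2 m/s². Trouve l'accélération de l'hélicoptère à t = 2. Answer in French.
En partant du snap s(t) = 0, nous prenons 2 intégrales. En prenant ∫s(t)dt et en appliquant j(0) = 0, nous trouvons j(t) = 0. L'intégrale du jerk est l'accélération. En utilisant a(0) = -2, nous obtenons a(t) = -2. De l'équation de l'accélération a(t) = -2, nous substituons t = 2 pour obtenir a = -2.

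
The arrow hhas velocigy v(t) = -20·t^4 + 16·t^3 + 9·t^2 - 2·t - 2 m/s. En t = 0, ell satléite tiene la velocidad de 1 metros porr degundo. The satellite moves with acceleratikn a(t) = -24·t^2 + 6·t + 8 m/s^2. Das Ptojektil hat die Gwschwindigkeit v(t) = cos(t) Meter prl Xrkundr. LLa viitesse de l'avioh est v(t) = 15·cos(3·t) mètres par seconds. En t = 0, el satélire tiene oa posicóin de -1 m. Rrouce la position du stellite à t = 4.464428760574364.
En partant de l'accélération a(t) = -24·t^2 + 6·t + 8, nous prenons 2 primitives. La primitive de l'accélération est la vitesse. En utilisant v(0) = 1, nous obtenons v(t) = -8·t^3 + 3·t^2 + 8·t + 1. En intégrant la vitesse et en utilisant la condition initiale x(0) = -1, nous obtenons x(t) = -2·t^4 + t^3 + 4·t^2 + t - 1. En utilisant x(t) = -2·t^4 + t^3 + 4·t^2 + t - 1 et en substituant t = 4.464428760574364, nous trouvons x = -622.329411106450.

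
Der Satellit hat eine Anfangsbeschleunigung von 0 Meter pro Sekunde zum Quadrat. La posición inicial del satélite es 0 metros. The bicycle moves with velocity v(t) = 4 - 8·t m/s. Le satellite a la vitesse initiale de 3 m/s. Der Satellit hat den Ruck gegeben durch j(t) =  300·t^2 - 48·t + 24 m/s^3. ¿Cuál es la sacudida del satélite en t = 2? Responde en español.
Usando j(t) = 300·t^2 - 48·t + 24 y sustituyendo t = 2, encontramos j = 1128.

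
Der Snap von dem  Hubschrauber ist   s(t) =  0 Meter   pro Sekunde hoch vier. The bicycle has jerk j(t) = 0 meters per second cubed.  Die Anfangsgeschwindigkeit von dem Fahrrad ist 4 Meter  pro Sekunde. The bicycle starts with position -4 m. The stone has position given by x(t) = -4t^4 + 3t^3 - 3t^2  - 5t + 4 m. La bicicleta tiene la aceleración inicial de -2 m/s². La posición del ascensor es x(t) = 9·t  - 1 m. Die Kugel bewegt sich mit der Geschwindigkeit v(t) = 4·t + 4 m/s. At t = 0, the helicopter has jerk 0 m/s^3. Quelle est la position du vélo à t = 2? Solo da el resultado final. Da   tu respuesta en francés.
x(2) = 0.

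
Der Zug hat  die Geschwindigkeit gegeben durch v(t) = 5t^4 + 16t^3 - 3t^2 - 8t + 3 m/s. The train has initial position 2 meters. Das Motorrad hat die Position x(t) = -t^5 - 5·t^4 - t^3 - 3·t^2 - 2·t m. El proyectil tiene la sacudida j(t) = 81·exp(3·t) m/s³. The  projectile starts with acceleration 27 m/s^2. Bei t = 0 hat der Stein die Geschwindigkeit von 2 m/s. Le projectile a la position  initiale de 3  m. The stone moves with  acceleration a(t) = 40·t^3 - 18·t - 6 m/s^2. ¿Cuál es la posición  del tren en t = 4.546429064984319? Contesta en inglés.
We need to integrate our velocity equation v(t) = 5·t^4 + 16·t^3 - 3·t^2 - 8·t + 3 1 time. Taking ∫v(t)dt and applying x(0) = 2, we find x(t) = t^5 + 4·t^4 - t^3 - 4·t^2 + 3·t + 2. From the given position equation x(t) = t^5 + 4·t^4 - t^3 - 4·t^2 + 3·t + 2, we substitute t = 4.546429064984319 to get x = 3490.44296009168.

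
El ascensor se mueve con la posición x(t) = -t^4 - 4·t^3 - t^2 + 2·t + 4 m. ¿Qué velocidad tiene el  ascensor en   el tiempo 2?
Para resolver esto, necesitamos tomar 1 derivada de nuestra ecuación de la posición x(t) = -t^4 - 4·t^3 - t^2 + 2·t + 4. Derivando la posición, obtenemos la velocidad: v(t) = -4·t^3 - 12·t^2 - 2·t + 2. De la ecuación de la velocidad v(t) = -4·t^3 - 12·t^2 - 2·t + 2, sustituimos t = 2 para obtener v = -82.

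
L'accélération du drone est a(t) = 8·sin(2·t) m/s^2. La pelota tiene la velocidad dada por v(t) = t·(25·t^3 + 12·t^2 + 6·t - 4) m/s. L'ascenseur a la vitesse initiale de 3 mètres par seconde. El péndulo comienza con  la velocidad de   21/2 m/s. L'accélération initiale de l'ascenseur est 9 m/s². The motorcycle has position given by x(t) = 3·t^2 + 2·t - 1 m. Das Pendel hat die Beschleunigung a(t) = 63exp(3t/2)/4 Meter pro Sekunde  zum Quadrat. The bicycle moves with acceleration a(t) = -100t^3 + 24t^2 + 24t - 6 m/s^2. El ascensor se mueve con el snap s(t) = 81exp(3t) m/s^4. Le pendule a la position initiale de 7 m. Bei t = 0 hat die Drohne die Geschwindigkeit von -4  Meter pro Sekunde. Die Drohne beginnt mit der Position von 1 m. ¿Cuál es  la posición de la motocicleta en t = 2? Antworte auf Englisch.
Using x(t) = 3·t^2 + 2·t - 1 and substituting t = 2, we find x = 15.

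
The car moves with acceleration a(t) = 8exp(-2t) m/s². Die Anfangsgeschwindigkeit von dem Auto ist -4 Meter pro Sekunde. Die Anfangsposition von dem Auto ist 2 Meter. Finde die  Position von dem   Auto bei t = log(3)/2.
Ausgehend von der Beschleunigung a(t) = 8·exp(-2·t), nehmen wir 2 Integrale. Mit ∫a(t)dt und Anwendung von v(0) = -4, finden wir v(t) = -4·exp(-2·t). Mit ∫v(t)dt und Anwendung von x(0) = 2, finden wir x(t) = 2·exp(-2·t). Mit x(t) = 2·exp(-2·t) und Einsetzen von t = log(3)/2, finden wir x = 2/3.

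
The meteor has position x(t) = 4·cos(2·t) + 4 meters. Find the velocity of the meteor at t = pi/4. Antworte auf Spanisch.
Partiendo de la posición x(t) = 4·cos(2·t) + 4, tomamos 1 derivada. Derivando la posición, obtenemos la velocidad: v(t) = -8·sin(2·t). De la ecuación de la velocidad v(t) = -8·sin(2·t), sustituimos t = pi/4 para obtener v = -8.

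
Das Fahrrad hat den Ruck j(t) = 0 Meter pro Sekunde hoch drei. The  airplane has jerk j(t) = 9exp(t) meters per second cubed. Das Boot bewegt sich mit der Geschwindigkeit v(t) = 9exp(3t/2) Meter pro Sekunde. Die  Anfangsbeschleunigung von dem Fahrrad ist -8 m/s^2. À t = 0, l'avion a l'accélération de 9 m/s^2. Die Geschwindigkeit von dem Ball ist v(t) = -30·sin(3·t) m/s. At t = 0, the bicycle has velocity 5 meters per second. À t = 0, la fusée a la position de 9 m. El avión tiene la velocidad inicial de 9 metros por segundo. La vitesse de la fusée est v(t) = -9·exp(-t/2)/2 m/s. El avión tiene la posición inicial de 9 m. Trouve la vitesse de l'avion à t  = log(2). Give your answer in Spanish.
Necesitamos integrar nuestra ecuación de la sacudida j(t) = 9·exp(t) 2 veces. La antiderivada de la sacudida, con a(0) = 9, da la aceleración: a(t) = 9·exp(t). Integrando la aceleración y usando la condición inicial v(0) = 9, obtenemos v(t) = 9·exp(t). Tenemos la velocidad v(t) = 9·exp(t). Sustituyendo t = log(2): v(log(2)) = 18.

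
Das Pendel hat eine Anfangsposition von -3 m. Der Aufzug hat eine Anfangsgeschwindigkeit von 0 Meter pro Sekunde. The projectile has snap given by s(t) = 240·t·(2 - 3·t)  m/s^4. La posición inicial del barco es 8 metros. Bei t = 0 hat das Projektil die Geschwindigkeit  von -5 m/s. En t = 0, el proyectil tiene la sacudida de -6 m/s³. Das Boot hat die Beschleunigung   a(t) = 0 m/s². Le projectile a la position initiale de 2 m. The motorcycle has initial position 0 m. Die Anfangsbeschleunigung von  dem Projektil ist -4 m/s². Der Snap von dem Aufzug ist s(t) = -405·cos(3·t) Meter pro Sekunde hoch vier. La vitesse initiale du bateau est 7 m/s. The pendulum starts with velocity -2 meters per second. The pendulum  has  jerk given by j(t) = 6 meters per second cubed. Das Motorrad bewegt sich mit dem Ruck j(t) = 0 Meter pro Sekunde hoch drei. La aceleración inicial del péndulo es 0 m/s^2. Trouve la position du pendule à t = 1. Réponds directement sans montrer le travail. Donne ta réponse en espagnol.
x(1) = -4.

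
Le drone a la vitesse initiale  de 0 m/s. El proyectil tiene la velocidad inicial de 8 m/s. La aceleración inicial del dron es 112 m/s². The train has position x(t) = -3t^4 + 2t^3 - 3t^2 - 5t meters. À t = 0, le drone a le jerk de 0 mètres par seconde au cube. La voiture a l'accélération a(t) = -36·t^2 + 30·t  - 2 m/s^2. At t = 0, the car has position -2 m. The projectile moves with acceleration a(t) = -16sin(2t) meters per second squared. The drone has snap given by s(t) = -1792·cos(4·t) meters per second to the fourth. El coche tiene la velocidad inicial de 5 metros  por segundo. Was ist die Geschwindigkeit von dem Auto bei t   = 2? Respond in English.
Starting from acceleration a(t) = -36·t^2 + 30·t - 2, we take 1 antiderivative. Taking ∫a(t)dt and applying v(0) = 5, we find v(t) = -12·t^3 + 15·t^2 - 2·t + 5. We have velocity v(t) = -12·t^3 + 15·t^2 - 2·t + 5. Substituting t = 2: v(2) = -35.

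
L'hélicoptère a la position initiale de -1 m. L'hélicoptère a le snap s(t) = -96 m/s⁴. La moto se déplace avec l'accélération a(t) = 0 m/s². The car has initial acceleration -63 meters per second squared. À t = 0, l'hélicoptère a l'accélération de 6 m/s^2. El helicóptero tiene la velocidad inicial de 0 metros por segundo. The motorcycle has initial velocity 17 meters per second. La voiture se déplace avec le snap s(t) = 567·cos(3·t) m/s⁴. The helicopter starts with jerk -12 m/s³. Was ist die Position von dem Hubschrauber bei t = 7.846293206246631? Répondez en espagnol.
Para resolver esto, necesitamos tomar 4 antiderivadas de nuestra ecuación del snap s(t) = -96. Integrando el snap y usando la condición inicial j(0) = -12, obtenemos j(t) = -96·t - 12. La integral de la sacudida es la aceleración. Usando a(0) = 6, obtenemos a(t) = -48·t^2 - 12·t + 6. La integral de la aceleración es la velocidad. Usando v(0) = 0, obtenemos v(t) = 2·t·(-8·t^2 - 3·t + 3). Integrando la velocidad y usando la condición inicial x(0) = -1, obtenemos x(t) = -4·t^4 - 2·t^3 + 3·t^2 - 1. Usando x(t) = -4·t^4 - 2·t^3 + 3·t^2 - 1 y sustituyendo t = 7.846293206246631, encontramos x = -15943.0709637588.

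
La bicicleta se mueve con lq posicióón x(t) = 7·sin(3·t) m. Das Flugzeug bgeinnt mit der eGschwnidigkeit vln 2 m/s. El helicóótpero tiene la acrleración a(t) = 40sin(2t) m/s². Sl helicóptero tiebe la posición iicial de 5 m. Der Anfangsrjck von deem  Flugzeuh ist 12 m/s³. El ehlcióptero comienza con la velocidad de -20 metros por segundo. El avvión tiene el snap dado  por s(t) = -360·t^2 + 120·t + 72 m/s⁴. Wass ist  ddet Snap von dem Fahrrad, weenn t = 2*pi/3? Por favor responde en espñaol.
Partiendo de la posición x(t) = 7·sin(3·t), tomamos 4 derivadas. La derivada de la posición da la velocidad: v(t) = 21·cos(3·t). Tomando d/dt de v(t), encontramos a(t) = -63·sin(3·t). Tomando d/dt de a(t), encontramos j(t) = -189·cos(3·t). Derivando la sacudida, obtenemos el snap: s(t) = 567·sin(3·t). Usando s(t) = 567·sin(3·t) y sustituyendo t = 2*pi/3, encontramos s = 0.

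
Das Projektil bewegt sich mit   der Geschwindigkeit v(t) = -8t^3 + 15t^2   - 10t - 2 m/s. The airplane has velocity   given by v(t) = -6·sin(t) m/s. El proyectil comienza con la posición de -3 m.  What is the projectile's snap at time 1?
We must differentiate our velocity equation v(t) = -8·t^3 + 15·t^2 - 10·t - 2 3 times. Differentiating velocity, we get acceleration: a(t) = -24·t^2 + 30·t - 10. Differentiating acceleration, we get jerk: j(t) = 30 - 48·t. The derivative of jerk gives snap: s(t) = -48. Using s(t) = -48 and substituting t = 1, we find s = -48.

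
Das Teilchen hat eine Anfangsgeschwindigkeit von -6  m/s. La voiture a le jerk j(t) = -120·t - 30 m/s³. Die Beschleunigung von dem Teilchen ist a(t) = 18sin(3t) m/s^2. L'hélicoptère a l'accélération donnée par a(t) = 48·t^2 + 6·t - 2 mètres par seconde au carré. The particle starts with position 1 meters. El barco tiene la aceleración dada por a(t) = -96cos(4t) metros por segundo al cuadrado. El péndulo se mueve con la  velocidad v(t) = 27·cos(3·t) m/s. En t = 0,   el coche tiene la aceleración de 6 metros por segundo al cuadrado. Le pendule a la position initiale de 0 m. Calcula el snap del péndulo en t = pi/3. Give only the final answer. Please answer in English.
s(pi/3) = 0.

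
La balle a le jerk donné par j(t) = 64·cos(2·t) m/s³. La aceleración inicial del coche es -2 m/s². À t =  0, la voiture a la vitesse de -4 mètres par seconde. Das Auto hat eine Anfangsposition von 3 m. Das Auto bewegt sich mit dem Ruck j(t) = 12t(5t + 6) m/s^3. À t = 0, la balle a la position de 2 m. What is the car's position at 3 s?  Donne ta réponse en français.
Pour résoudre ceci, nous devons prendre 3 intégrales de notre équation du jerk j(t) = 12·t·(5·t + 6). L'intégrale du jerk est l'accélération. En utilisant a(0) = -2, nous obtenons a(t) = 20·t^3 + 36·t^2 - 2. En prenant ∫a(t)dt et en appliquant v(0) = -4, nous trouvons v(t) = 5·t^4 + 12·t^3 - 2·t - 4. En prenant ∫v(t)dt et en appliquant x(0) = 3, nous trouvons x(t) = t^5 + 3·t^4 - t^2 - 4·t + 3. Nous avons la position x(t) = t^5 + 3·t^4 - t^2 - 4·t + 3. En substituant t = 3: x(3) = 468.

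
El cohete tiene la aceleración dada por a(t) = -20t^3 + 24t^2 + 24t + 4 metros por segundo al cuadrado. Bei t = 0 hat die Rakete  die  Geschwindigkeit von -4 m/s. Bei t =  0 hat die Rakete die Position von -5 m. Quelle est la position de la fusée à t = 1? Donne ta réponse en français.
Nous devons trouver la primitive de notre équation de l'accélération a(t) = -20·t^3 + 24·t^2 + 24·t + 4 2 fois. En prenant ∫a(t)dt et en appliquant v(0) = -4, nous trouvons v(t) = -5·t^4 + 8·t^3 + 12·t^2 + 4·t - 4. En intégrant la vitesse et en utilisant la condition initiale x(0) = -5, nous obtenons x(t) = -t^5 + 2·t^4 + 4·t^3 + 2·t^2 - 4·t - 5. En utilisant x(t) = -t^5 + 2·t^4 + 4·t^3 + 2·t^2 - 4·t - 5 et en substituant t = 1, nous trouvons x = -2.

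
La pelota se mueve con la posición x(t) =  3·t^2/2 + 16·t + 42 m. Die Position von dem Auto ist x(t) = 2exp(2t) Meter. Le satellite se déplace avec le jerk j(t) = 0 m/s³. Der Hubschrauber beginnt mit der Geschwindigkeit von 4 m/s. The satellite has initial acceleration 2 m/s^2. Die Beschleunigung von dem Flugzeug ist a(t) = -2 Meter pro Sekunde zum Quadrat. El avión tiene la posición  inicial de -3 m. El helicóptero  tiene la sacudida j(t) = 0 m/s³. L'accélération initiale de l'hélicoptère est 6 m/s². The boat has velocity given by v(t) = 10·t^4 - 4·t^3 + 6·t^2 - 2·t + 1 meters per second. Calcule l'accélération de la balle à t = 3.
Nous devons dériver notre équation de la position x(t) = 3·t^2/2 + 16·t + 42 2 fois. La dérivée de la position donne la vitesse: v(t) = 3·t + 16. La dérivée de la vitesse donne l'accélération: a(t) = 3. De l'équation de l'accélération a(t) = 3, nous substituons t = 3 pour obtenir a = 3.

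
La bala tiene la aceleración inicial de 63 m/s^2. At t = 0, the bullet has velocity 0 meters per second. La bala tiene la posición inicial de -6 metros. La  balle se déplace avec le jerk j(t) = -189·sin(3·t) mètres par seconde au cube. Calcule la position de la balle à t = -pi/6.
Pour résoudre ceci, nous devons prendre 3 primitives de notre équation du jerk j(t) = -189·sin(3·t). En intégrant le jerk et en utilisant la condition initiale a(0) = 63, nous obtenons a(t) = 63·cos(3·t). La primitive de l'accélération, avec v(0) = 0, donne la vitesse: v(t) = 21·sin(3·t). La primitive de la vitesse, avec x(0) = -6, donne la position: x(t) = 1 - 7·cos(3·t). De l'équation de la position x(t) = 1 - 7·cos(3·t), nous substituons t = -pi/6 pour obtenir x = 1.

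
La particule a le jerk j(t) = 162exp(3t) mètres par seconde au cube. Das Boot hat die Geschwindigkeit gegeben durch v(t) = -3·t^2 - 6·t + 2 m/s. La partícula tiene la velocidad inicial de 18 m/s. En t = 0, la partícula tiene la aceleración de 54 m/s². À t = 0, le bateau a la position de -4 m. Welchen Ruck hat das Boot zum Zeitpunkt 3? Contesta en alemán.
Um dies zu lösen, müssen wir 2 Ableitungen unserer Gleichung für die Geschwindigkeit v(t) = -3·t^2 - 6·t + 2 nehmen. Die Ableitung von der Geschwindigkeit ergibt die Beschleunigung: a(t) = -6·t - 6. Die Ableitung von der Beschleunigung ergibt den Ruck: j(t) = -6. Mit j(t) = -6 und Einsetzen von t = 3, finden wir j = -6.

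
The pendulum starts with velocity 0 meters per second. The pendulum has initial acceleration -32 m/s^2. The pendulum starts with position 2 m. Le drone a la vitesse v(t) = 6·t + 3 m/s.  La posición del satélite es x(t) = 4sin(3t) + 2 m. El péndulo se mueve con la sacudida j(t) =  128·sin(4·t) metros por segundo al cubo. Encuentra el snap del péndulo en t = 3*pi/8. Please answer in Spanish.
Para resolver esto, necesitamos tomar 1 derivada de nuestra ecuación de la sacudida j(t) = 128·sin(4·t). Tomando d/dt de j(t), encontramos s(t) = 512·cos(4·t). De la ecuación del snap s(t) = 512·cos(4·t), sustituimos t = 3*pi/8 para obtener s = 0.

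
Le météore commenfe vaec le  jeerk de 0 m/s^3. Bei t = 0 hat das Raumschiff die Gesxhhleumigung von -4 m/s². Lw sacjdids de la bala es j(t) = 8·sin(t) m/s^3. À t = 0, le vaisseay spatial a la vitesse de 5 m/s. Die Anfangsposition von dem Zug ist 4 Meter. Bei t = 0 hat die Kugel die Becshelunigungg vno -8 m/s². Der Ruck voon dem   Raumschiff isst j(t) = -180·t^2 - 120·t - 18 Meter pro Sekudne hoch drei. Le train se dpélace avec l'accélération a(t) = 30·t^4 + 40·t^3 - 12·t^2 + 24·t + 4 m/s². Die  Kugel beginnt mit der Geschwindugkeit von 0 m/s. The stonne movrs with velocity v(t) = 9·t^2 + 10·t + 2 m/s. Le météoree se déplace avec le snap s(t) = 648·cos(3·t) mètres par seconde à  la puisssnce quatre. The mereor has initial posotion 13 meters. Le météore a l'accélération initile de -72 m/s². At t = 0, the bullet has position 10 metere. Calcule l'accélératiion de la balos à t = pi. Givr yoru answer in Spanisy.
Necesitamos integrar nuestra ecuación de la sacudida j(t) = 8·sin(t) 1 vez. Integrando la sacudida y usando la condición inicial a(0) = -8, obtenemos a(t) = -8·cos(t). Tenemos la aceleración a(t) = -8·cos(t). Sustituyendo t = pi: a(pi) = 8.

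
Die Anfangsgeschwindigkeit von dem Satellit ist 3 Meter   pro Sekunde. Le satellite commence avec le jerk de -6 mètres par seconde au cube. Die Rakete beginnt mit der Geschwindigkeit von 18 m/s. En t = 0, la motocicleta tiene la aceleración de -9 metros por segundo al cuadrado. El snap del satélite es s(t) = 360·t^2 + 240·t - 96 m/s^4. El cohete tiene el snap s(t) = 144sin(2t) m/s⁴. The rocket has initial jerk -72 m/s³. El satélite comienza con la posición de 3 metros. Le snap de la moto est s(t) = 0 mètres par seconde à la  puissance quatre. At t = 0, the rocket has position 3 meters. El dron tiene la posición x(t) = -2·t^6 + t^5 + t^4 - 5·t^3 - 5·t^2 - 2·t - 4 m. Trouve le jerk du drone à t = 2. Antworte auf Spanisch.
Para resolver esto, necesitamos tomar 3 derivadas de nuestra ecuación de la posición x(t) = -2·t^6 + t^5 + t^4 - 5·t^3 - 5·t^2 - 2·t - 4. Derivando la posición, obtenemos la velocidad: v(t) = -12·t^5 + 5·t^4 + 4·t^3 - 15·t^2 - 10·t - 2. Tomando d/dt de v(t), encontramos a(t) = -60·t^4 + 20·t^3 + 12·t^2 - 30·t - 10. La derivada de la aceleración da la sacudida: j(t) = -240·t^3 + 60·t^2 + 24·t - 30. De la ecuación de la sacudida j(t) = -240·t^3 + 60·t^2 + 24·t - 30, sustituimos t = 2 para obtener j = -1662.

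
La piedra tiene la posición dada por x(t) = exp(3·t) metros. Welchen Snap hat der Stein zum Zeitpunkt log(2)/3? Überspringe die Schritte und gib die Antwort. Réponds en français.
s(log(2)/3) = 162.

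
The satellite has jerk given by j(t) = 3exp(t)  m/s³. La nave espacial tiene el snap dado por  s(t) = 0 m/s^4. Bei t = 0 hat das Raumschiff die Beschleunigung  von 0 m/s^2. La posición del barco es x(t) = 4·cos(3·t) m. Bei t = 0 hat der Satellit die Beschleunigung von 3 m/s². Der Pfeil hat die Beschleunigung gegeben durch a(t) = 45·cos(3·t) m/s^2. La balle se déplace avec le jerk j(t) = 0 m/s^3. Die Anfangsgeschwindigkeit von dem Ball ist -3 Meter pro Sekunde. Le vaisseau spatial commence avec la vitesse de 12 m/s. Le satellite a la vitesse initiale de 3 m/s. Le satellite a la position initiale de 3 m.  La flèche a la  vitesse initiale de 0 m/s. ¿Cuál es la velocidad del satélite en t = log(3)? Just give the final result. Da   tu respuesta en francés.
La vitesse à t = log(3) est v = 9.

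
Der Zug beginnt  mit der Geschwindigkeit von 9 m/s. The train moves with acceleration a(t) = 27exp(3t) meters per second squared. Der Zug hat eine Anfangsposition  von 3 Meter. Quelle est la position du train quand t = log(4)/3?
Nous devons intégrer notre équation de l'accélération a(t) = 27·exp(3·t) 2 fois. En prenant ∫a(t)dt et en appliquant v(0) = 9, nous trouvons v(t) = 9·exp(3·t). En prenant ∫v(t)dt et en appliquant x(0) = 3, nous trouvons x(t) = 3·exp(3·t). En utilisant x(t) = 3·exp(3·t) et en substituant t = log(4)/3, nous trouvons x = 12.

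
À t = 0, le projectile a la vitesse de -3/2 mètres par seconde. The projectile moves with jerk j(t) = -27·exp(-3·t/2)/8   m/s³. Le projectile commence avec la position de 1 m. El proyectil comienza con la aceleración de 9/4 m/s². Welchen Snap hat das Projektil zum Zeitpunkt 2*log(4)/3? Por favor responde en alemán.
Wir müssen unsere Gleichung für den Ruck j(t) = -27·exp(-3·t/2)/8 1-mal ableiten. Mit d/dt von j(t) finden wir s(t) = 81·exp(-3·t/2)/16. Mit s(t) = 81·exp(-3·t/2)/16 und Einsetzen von t = 2*log(4)/3, finden wir s = 81/64.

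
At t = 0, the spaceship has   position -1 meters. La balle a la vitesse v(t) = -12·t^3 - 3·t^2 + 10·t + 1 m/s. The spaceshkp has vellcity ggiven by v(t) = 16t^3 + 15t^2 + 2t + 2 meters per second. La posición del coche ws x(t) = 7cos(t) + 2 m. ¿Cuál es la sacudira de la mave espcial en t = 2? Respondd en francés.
Nous devons dériver notre équation de la vitesse v(t) = 16·t^3 + 15·t^2 + 2·t + 2 2 fois. En prenant d/dt de v(t), nous trouvons a(t) = 48·t^2 + 30·t + 2. En prenant d/dt de a(t), nous trouvons j(t) = 96·t + 30. Nous avons le jerk j(t) = 96·t + 30. En substituant t = 2: j(2) = 222.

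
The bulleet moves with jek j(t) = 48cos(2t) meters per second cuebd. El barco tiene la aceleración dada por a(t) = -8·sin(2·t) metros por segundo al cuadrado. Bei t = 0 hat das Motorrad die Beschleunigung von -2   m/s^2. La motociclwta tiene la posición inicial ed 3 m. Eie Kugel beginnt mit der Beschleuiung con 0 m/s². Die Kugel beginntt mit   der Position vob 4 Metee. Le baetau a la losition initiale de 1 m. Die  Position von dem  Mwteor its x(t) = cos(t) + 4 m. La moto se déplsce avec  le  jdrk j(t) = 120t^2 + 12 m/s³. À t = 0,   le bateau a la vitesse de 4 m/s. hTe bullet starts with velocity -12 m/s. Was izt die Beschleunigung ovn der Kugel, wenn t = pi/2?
Wir müssen unsere Gleichung für den Ruck j(t) = 48·cos(2·t) 1-mal integrieren. Durch Integration von dem Ruck und Verwendung der Anfangsbedingung a(0) = 0, erhalten wir a(t) = 24·sin(2·t). Wir haben die Beschleunigung a(t) = 24·sin(2·t). Durch Einsetzen von t = pi/2: a(pi/2) = 0.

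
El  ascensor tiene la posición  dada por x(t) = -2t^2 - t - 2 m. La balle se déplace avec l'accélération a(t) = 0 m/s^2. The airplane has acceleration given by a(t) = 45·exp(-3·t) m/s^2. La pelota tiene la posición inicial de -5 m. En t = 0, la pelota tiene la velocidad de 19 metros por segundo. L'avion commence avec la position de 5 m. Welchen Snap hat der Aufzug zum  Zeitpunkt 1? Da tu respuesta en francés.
En partant de la position x(t) = -2·t^2 - t - 2, nous prenons 4 dérivées. En prenant d/dt de x(t), nous trouvons v(t) = -4·t - 1. La dérivée de la vitesse donne l'accélération: a(t) = -4. En prenant d/dt de a(t), nous trouvons j(t) = 0. En prenant d/dt de j(t), nous trouvons s(t) = 0. De l'équation du snap s(t) = 0, nous substituons t = 1 pour obtenir s = 0.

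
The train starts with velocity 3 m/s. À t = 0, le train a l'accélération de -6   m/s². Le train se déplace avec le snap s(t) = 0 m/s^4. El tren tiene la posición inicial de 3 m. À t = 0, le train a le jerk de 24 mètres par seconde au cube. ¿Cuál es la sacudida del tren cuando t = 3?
Para resolver esto, necesitamos tomar 1 integral de nuestra ecuación del snap s(t) = 0. Integrando el snap y usando la condición inicial j(0) = 24, obtenemos j(t) = 24. Tenemos la sacudida j(t) = 24. Sustituyendo t = 3: j(3) = 24.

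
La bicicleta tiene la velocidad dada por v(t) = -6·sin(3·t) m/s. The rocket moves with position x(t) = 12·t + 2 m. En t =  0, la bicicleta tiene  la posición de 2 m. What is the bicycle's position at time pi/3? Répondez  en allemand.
Um dies zu lösen, müssen wir 1 Stammfunktion unserer Gleichung für die Geschwindigkeit v(t) = -6·sin(3·t) finden. Mit ∫v(t)dt und Anwendung von x(0) = 2, finden wir x(t) = 2·cos(3·t). Wir haben die Position x(t) = 2·cos(3·t). Durch Einsetzen von t = pi/3: x(pi/3) = -2.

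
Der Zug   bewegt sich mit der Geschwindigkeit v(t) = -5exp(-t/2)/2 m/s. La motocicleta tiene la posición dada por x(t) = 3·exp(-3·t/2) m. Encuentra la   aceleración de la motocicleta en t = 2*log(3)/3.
Para resolver esto, necesitamos tomar 2 derivadas de nuestra ecuación de la posición x(t) = 3·exp(-3·t/2). Derivando la posición, obtenemos la velocidad: v(t) = -9·exp(-3·t/2)/2. Tomando d/dt de v(t), encontramos a(t) = 27·exp(-3·t/2)/4. Usando a(t) = 27·exp(-3·t/2)/4 y sustituyendo t = 2*log(3)/3, encontramos a = 9/4.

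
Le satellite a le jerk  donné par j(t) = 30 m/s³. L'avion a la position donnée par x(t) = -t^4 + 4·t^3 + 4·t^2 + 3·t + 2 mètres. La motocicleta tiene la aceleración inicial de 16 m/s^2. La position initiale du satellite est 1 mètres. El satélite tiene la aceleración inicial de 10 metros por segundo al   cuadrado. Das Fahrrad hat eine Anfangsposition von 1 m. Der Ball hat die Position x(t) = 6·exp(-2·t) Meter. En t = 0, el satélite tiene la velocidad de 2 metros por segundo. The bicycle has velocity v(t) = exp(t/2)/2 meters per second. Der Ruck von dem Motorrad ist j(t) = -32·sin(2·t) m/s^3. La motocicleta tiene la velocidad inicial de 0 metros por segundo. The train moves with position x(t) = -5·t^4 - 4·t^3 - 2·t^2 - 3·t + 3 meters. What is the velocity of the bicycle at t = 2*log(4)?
Using v(t) = exp(t/2)/2 and substituting t = 2*log(4), we find v = 2.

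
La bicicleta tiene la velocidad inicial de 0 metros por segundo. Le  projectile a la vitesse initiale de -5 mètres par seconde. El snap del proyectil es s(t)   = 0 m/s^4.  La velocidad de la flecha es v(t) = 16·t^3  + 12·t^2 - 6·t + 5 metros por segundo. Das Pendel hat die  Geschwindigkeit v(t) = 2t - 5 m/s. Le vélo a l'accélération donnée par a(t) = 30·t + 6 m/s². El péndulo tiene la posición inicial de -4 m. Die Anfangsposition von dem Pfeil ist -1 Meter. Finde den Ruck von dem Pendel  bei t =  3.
Ausgehend von der Geschwindigkeit v(t) = 2·t - 5, nehmen wir 2 Ableitungen. Mit d/dt von v(t) finden wir a(t) = 2. Mit d/dt von a(t) finden wir j(t) = 0. Aus der Gleichung für den Ruck j(t) = 0, setzen wir t = 3 ein und erhalten j = 0.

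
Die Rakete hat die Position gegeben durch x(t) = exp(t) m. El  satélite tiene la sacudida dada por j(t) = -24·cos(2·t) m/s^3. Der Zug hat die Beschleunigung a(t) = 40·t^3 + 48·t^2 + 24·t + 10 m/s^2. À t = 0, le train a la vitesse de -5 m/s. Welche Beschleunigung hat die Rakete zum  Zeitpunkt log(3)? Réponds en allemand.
Wir müssen unsere Gleichung für die Position x(t) = exp(t) 2-mal ableiten. Die Ableitung von der Position ergibt die Geschwindigkeit: v(t) = exp(t). Durch Ableiten von der Geschwindigkeit erhalten wir die Beschleunigung: a(t) = exp(t). Wir haben die Beschleunigung a(t) = exp(t). Durch Einsetzen von t = log(3): a(log(3)) = 3.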